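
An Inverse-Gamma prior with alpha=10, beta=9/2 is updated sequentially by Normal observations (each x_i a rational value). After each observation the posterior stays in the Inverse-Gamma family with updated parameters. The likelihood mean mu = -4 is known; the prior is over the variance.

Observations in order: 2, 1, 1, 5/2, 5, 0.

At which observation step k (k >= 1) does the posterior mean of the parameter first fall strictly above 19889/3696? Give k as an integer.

k = 4

obs 1: x=2 → posterior Inverse-Gamma(21/2, 45/2)
obs 2: x=1 → posterior Inverse-Gamma(11, 35)
obs 3: x=1 → posterior Inverse-Gamma(23/2, 95/2)
obs 4: x=5/2 → posterior Inverse-Gamma(12, 549/8)
obs 5: x=5 → posterior Inverse-Gamma(25/2, 873/8)
obs 6: x=0 → posterior Inverse-Gamma(13, 937/8)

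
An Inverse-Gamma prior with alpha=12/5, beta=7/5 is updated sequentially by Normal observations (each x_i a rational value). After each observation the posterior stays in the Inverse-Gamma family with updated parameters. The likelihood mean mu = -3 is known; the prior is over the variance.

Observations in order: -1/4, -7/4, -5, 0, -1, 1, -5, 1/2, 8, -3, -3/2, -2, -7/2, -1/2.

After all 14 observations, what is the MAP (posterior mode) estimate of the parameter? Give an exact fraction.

7677/832

obs 1: x=-1/4 → posterior Inverse-Gamma(29/10, 829/160)
obs 2: x=-7/4 → posterior Inverse-Gamma(17/5, 477/80)
obs 3: x=-5 → posterior Inverse-Gamma(39/10, 637/80)
obs 4: x=0 → posterior Inverse-Gamma(22/5, 997/80)
obs 5: x=-1 → posterior Inverse-Gamma(49/10, 1157/80)
obs 6: x=1 → posterior Inverse-Gamma(27/5, 1797/80)
obs 7: x=-5 → posterior Inverse-Gamma(59/10, 1957/80)
obs 8: x=1/2 → posterior Inverse-Gamma(32/5, 2447/80)
obs 9: x=8 → posterior Inverse-Gamma(69/10, 7287/80)
obs 10: x=-3 → posterior Inverse-Gamma(37/5, 7287/80)
obs 11: x=-3/2 → posterior Inverse-Gamma(79/10, 7377/80)
obs 12: x=-2 → posterior Inverse-Gamma(42/5, 7417/80)
obs 13: x=-7/2 → posterior Inverse-Gamma(89/10, 7427/80)
obs 14: x=-1/2 → posterior Inverse-Gamma(47/5, 7677/80)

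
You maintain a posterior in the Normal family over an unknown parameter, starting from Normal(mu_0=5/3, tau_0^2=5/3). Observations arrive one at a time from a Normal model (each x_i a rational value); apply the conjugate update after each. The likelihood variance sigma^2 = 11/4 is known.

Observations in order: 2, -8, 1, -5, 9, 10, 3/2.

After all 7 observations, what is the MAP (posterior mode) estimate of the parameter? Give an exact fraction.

obs 1: x=2 → posterior Normal(95/53, 55/53)
obs 2: x=-8 → posterior Normal(-65/73, 55/73)
obs 3: x=1 → posterior Normal(-15/31, 55/93)
obs 4: x=-5 → posterior Normal(-145/113, 55/113)
obs 5: x=9 → posterior Normal(5/19, 55/133)
obs 6: x=10 → posterior Normal(235/153, 55/153)
obs 7: x=3/2 → posterior Normal(265/173, 55/173)

265/173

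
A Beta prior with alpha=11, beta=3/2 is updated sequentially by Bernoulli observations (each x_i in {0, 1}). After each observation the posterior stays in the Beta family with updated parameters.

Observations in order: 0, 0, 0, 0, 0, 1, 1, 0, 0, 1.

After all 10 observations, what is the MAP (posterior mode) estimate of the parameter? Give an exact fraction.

obs 1: x=0 → posterior Beta(11, 5/2)
obs 2: x=0 → posterior Beta(11, 7/2)
obs 3: x=0 → posterior Beta(11, 9/2)
obs 4: x=0 → posterior Beta(11, 11/2)
obs 5: x=0 → posterior Beta(11, 13/2)
obs 6: x=1 → posterior Beta(12, 13/2)
obs 7: x=1 → posterior Beta(13, 13/2)
obs 8: x=0 → posterior Beta(13, 15/2)
obs 9: x=0 → posterior Beta(13, 17/2)
obs 10: x=1 → posterior Beta(14, 17/2)

26/41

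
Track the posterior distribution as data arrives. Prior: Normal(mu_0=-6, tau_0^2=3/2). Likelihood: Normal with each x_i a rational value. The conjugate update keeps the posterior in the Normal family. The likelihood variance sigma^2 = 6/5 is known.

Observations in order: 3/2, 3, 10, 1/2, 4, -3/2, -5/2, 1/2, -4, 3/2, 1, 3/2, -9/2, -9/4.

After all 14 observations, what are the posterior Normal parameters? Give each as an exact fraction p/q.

obs 1: x=3/2 → posterior Normal(-11/6, 2/3)
obs 2: x=3 → posterior Normal(-3/28, 3/7)
obs 3: x=10 → posterior Normal(97/38, 6/19)
obs 4: x=1/2 → posterior Normal(17/8, 1/4)
obs 5: x=4 → posterior Normal(71/29, 6/29)
obs 6: x=-3/2 → posterior Normal(127/68, 3/17)
obs 7: x=-5/2 → posterior Normal(17/13, 2/13)
obs 8: x=1/2 → posterior Normal(107/88, 3/22)
obs 9: x=-4 → posterior Normal(67/98, 6/49)
obs 10: x=3/2 → posterior Normal(41/54, 1/9)
obs 11: x=1 → posterior Normal(46/59, 6/59)
obs 12: x=3/2 → posterior Normal(107/128, 3/32)
obs 13: x=-9/2 → posterior Normal(31/69, 2/23)
obs 14: x=-9/4 → posterior Normal(79/296, 3/37)

mu_0=79/296, tau_0^2=3/37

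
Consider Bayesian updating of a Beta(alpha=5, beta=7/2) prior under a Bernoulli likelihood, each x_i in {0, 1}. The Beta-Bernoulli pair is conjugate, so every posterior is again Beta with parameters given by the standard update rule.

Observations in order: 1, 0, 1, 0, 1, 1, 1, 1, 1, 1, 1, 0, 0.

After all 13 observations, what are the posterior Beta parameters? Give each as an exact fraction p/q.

obs 1: x=1 → posterior Beta(6, 7/2)
obs 2: x=0 → posterior Beta(6, 9/2)
obs 3: x=1 → posterior Beta(7, 9/2)
obs 4: x=0 → posterior Beta(7, 11/2)
obs 5: x=1 → posterior Beta(8, 11/2)
obs 6: x=1 → posterior Beta(9, 11/2)
obs 7: x=1 → posterior Beta(10, 11/2)
obs 8: x=1 → posterior Beta(11, 11/2)
obs 9: x=1 → posterior Beta(12, 11/2)
obs 10: x=1 → posterior Beta(13, 11/2)
obs 11: x=1 → posterior Beta(14, 11/2)
obs 12: x=0 → posterior Beta(14, 13/2)
obs 13: x=0 → posterior Beta(14, 15/2)

alpha=14, beta=15/2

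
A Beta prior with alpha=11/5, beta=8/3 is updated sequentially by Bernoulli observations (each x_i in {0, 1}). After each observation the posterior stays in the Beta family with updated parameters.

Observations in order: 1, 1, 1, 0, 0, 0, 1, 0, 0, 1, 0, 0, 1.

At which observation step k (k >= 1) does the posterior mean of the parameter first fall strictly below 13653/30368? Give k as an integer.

obs 1: x=1 → posterior Beta(16/5, 8/3)
obs 2: x=1 → posterior Beta(21/5, 8/3)
obs 3: x=1 → posterior Beta(26/5, 8/3)
obs 4: x=0 → posterior Beta(26/5, 11/3)
obs 5: x=0 → posterior Beta(26/5, 14/3)
obs 6: x=0 → posterior Beta(26/5, 17/3)
obs 7: x=1 → posterior Beta(31/5, 17/3)
obs 8: x=0 → posterior Beta(31/5, 20/3)
obs 9: x=0 → posterior Beta(31/5, 23/3)
obs 10: x=1 → posterior Beta(36/5, 23/3)
obs 11: x=0 → posterior Beta(36/5, 26/3)
obs 12: x=0 → posterior Beta(36/5, 29/3)
obs 13: x=1 → posterior Beta(41/5, 29/3)

k = 9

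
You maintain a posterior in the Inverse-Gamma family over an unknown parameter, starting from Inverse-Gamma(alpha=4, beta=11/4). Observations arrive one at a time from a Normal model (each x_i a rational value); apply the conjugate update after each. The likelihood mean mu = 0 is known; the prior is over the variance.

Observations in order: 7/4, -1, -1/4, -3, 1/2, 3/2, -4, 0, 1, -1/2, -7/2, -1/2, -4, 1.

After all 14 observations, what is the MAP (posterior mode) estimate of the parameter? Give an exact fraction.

181/64

obs 1: x=7/4 → posterior Inverse-Gamma(9/2, 137/32)
obs 2: x=-1 → posterior Inverse-Gamma(5, 153/32)
obs 3: x=-1/4 → posterior Inverse-Gamma(11/2, 77/16)
obs 4: x=-3 → posterior Inverse-Gamma(6, 149/16)
obs 5: x=1/2 → posterior Inverse-Gamma(13/2, 151/16)
obs 6: x=3/2 → posterior Inverse-Gamma(7, 169/16)
obs 7: x=-4 → posterior Inverse-Gamma(15/2, 297/16)
obs 8: x=0 → posterior Inverse-Gamma(8, 297/16)
obs 9: x=1 → posterior Inverse-Gamma(17/2, 305/16)
obs 10: x=-1/2 → posterior Inverse-Gamma(9, 307/16)
obs 11: x=-7/2 → posterior Inverse-Gamma(19/2, 405/16)
obs 12: x=-1/2 → posterior Inverse-Gamma(10, 407/16)
obs 13: x=-4 → posterior Inverse-Gamma(21/2, 535/16)
obs 14: x=1 → posterior Inverse-Gamma(11, 543/16)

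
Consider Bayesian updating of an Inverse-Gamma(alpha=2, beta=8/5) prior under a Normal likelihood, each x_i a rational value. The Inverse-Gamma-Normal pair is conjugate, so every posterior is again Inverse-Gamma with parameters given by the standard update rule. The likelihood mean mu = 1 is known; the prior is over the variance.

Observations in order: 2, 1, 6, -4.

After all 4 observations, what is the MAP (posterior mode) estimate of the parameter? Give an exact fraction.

271/50

obs 1: x=2 → posterior Inverse-Gamma(5/2, 21/10)
obs 2: x=1 → posterior Inverse-Gamma(3, 21/10)
obs 3: x=6 → posterior Inverse-Gamma(7/2, 73/5)
obs 4: x=-4 → posterior Inverse-Gamma(4, 271/10)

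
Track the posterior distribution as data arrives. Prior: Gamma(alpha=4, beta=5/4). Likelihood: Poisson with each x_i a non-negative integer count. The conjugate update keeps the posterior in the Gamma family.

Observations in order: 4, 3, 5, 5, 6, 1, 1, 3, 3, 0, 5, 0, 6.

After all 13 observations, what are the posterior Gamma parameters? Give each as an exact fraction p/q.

alpha=46, beta=57/4

obs 1: x=4 → posterior Gamma(8, 9/4)
obs 2: x=3 → posterior Gamma(11, 13/4)
obs 3: x=5 → posterior Gamma(16, 17/4)
obs 4: x=5 → posterior Gamma(21, 21/4)
obs 5: x=6 → posterior Gamma(27, 25/4)
obs 6: x=1 → posterior Gamma(28, 29/4)
obs 7: x=1 → posterior Gamma(29, 33/4)
obs 8: x=3 → posterior Gamma(32, 37/4)
obs 9: x=3 → posterior Gamma(35, 41/4)
obs 10: x=0 → posterior Gamma(35, 45/4)
obs 11: x=5 → posterior Gamma(40, 49/4)
obs 12: x=0 → posterior Gamma(40, 53/4)
obs 13: x=6 → posterior Gamma(46, 57/4)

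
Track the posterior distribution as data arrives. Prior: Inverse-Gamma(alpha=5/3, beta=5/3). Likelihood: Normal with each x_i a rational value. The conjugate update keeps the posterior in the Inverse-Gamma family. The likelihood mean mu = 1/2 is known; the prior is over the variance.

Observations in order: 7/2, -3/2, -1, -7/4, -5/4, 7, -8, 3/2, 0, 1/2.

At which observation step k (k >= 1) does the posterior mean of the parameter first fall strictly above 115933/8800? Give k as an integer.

k = 7

obs 1: x=7/2 → posterior Inverse-Gamma(13/6, 37/6)
obs 2: x=-3/2 → posterior Inverse-Gamma(8/3, 49/6)
obs 3: x=-1 → posterior Inverse-Gamma(19/6, 223/24)
obs 4: x=-7/4 → posterior Inverse-Gamma(11/3, 1135/96)
obs 5: x=-5/4 → posterior Inverse-Gamma(25/6, 641/48)
obs 6: x=7 → posterior Inverse-Gamma(14/3, 1655/48)
obs 7: x=-8 → posterior Inverse-Gamma(31/6, 3389/48)
obs 8: x=3/2 → posterior Inverse-Gamma(17/3, 3413/48)
obs 9: x=0 → posterior Inverse-Gamma(37/6, 3419/48)
obs 10: x=1/2 → posterior Inverse-Gamma(20/3, 3419/48)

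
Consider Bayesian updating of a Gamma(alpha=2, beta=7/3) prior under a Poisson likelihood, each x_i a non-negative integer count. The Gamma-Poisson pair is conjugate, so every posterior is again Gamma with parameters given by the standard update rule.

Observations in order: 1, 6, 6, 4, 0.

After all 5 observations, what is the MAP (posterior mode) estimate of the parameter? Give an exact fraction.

obs 1: x=1 → posterior Gamma(3, 10/3)
obs 2: x=6 → posterior Gamma(9, 13/3)
obs 3: x=6 → posterior Gamma(15, 16/3)
obs 4: x=4 → posterior Gamma(19, 19/3)
obs 5: x=0 → posterior Gamma(19, 22/3)

27/11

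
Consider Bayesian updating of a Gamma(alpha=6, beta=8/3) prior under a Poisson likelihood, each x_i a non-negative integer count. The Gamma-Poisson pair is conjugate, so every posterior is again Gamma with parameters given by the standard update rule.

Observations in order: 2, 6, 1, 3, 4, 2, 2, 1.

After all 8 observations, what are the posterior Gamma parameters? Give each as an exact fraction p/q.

alpha=27, beta=32/3

obs 1: x=2 → posterior Gamma(8, 11/3)
obs 2: x=6 → posterior Gamma(14, 14/3)
obs 3: x=1 → posterior Gamma(15, 17/3)
obs 4: x=3 → posterior Gamma(18, 20/3)
obs 5: x=4 → posterior Gamma(22, 23/3)
obs 6: x=2 → posterior Gamma(24, 26/3)
obs 7: x=2 → posterior Gamma(26, 29/3)
obs 8: x=1 → posterior Gamma(27, 32/3)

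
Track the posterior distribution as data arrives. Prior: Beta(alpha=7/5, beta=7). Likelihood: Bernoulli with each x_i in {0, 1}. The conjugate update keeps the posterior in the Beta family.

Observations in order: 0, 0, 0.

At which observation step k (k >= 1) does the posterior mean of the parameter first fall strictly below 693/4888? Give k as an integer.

k = 2

obs 1: x=0 → posterior Beta(7/5, 8)
obs 2: x=0 → posterior Beta(7/5, 9)
obs 3: x=0 → posterior Beta(7/5, 10)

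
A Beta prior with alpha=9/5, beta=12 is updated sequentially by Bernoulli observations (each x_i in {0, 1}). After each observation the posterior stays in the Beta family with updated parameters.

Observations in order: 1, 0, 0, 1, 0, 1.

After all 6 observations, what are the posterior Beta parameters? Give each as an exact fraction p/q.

obs 1: x=1 → posterior Beta(14/5, 12)
obs 2: x=0 → posterior Beta(14/5, 13)
obs 3: x=0 → posterior Beta(14/5, 14)
obs 4: x=1 → posterior Beta(19/5, 14)
obs 5: x=0 → posterior Beta(19/5, 15)
obs 6: x=1 → posterior Beta(24/5, 15)

alpha=24/5, beta=15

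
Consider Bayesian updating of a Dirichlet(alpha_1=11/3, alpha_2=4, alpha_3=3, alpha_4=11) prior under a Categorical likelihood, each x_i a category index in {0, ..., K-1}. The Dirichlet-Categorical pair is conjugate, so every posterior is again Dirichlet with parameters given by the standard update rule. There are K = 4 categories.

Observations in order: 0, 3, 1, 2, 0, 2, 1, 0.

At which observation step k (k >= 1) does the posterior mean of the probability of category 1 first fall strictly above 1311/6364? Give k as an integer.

obs 1: x=0 → posterior Dirichlet(14/3, 4, 3, 11)
obs 2: x=3 → posterior Dirichlet(14/3, 4, 3, 12)
obs 3: x=1 → posterior Dirichlet(14/3, 5, 3, 12)
obs 4: x=2 → posterior Dirichlet(14/3, 5, 4, 12)
obs 5: x=0 → posterior Dirichlet(17/3, 5, 4, 12)
obs 6: x=2 → posterior Dirichlet(17/3, 5, 5, 12)
obs 7: x=1 → posterior Dirichlet(17/3, 6, 5, 12)
obs 8: x=0 → posterior Dirichlet(20/3, 6, 5, 12)

k = 7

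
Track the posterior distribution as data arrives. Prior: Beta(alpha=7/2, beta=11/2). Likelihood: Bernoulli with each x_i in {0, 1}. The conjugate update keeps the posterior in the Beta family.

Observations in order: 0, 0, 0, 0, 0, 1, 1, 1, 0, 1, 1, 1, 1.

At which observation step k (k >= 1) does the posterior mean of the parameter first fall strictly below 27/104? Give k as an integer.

obs 1: x=0 → posterior Beta(7/2, 13/2)
obs 2: x=0 → posterior Beta(7/2, 15/2)
obs 3: x=0 → posterior Beta(7/2, 17/2)
obs 4: x=0 → posterior Beta(7/2, 19/2)
obs 5: x=0 → posterior Beta(7/2, 21/2)
obs 6: x=1 → posterior Beta(9/2, 21/2)
obs 7: x=1 → posterior Beta(11/2, 21/2)
obs 8: x=1 → posterior Beta(13/2, 21/2)
obs 9: x=0 → posterior Beta(13/2, 23/2)
obs 10: x=1 → posterior Beta(15/2, 23/2)
obs 11: x=1 → posterior Beta(17/2, 23/2)
obs 12: x=1 → posterior Beta(19/2, 23/2)
obs 13: x=1 → posterior Beta(21/2, 23/2)

k = 5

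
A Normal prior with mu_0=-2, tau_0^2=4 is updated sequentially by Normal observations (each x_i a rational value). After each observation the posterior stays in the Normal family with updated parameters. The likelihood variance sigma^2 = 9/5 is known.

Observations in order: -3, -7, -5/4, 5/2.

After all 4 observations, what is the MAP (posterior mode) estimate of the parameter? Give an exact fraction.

-193/89

obs 1: x=-3 → posterior Normal(-78/29, 36/29)
obs 2: x=-7 → posterior Normal(-218/49, 36/49)
obs 3: x=-5/4 → posterior Normal(-81/23, 12/23)
obs 4: x=5/2 → posterior Normal(-193/89, 36/89)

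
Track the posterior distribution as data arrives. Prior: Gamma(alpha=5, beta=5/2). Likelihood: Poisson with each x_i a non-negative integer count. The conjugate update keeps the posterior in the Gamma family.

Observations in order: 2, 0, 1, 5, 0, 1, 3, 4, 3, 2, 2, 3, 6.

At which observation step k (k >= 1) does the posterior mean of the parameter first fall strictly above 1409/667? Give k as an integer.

obs 1: x=2 → posterior Gamma(7, 7/2)
obs 2: x=0 → posterior Gamma(7, 9/2)
obs 3: x=1 → posterior Gamma(8, 11/2)
obs 4: x=5 → posterior Gamma(13, 13/2)
obs 5: x=0 → posterior Gamma(13, 15/2)
obs 6: x=1 → posterior Gamma(14, 17/2)
obs 7: x=3 → posterior Gamma(17, 19/2)
obs 8: x=4 → posterior Gamma(21, 21/2)
obs 9: x=3 → posterior Gamma(24, 23/2)
obs 10: x=2 → posterior Gamma(26, 25/2)
obs 11: x=2 → posterior Gamma(28, 27/2)
obs 12: x=3 → posterior Gamma(31, 29/2)
obs 13: x=6 → posterior Gamma(37, 31/2)

k = 12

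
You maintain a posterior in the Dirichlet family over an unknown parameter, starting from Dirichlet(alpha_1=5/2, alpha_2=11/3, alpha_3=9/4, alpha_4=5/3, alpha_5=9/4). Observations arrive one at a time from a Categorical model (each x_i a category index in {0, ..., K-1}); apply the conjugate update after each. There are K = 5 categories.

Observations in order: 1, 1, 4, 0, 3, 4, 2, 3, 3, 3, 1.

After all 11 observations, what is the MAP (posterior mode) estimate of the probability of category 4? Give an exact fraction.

obs 1: x=1 → posterior Dirichlet(5/2, 14/3, 9/4, 5/3, 9/4)
obs 2: x=1 → posterior Dirichlet(5/2, 17/3, 9/4, 5/3, 9/4)
obs 3: x=4 → posterior Dirichlet(5/2, 17/3, 9/4, 5/3, 13/4)
obs 4: x=0 → posterior Dirichlet(7/2, 17/3, 9/4, 5/3, 13/4)
obs 5: x=3 → posterior Dirichlet(7/2, 17/3, 9/4, 8/3, 13/4)
obs 6: x=4 → posterior Dirichlet(7/2, 17/3, 9/4, 8/3, 17/4)
obs 7: x=2 → posterior Dirichlet(7/2, 17/3, 13/4, 8/3, 17/4)
obs 8: x=3 → posterior Dirichlet(7/2, 17/3, 13/4, 11/3, 17/4)
obs 9: x=3 → posterior Dirichlet(7/2, 17/3, 13/4, 14/3, 17/4)
obs 10: x=3 → posterior Dirichlet(7/2, 17/3, 13/4, 17/3, 17/4)
obs 11: x=1 → posterior Dirichlet(7/2, 20/3, 13/4, 17/3, 17/4)

39/220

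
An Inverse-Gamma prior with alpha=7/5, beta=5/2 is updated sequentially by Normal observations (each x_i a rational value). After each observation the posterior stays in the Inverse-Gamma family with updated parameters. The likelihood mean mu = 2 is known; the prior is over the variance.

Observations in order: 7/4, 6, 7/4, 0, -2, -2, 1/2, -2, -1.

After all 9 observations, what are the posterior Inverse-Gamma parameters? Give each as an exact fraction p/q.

obs 1: x=7/4 → posterior Inverse-Gamma(19/10, 81/32)
obs 2: x=6 → posterior Inverse-Gamma(12/5, 337/32)
obs 3: x=7/4 → posterior Inverse-Gamma(29/10, 169/16)
obs 4: x=0 → posterior Inverse-Gamma(17/5, 201/16)
obs 5: x=-2 → posterior Inverse-Gamma(39/10, 329/16)
obs 6: x=-2 → posterior Inverse-Gamma(22/5, 457/16)
obs 7: x=1/2 → posterior Inverse-Gamma(49/10, 475/16)
obs 8: x=-2 → posterior Inverse-Gamma(27/5, 603/16)
obs 9: x=-1 → posterior Inverse-Gamma(59/10, 675/16)

alpha=59/10, beta=675/16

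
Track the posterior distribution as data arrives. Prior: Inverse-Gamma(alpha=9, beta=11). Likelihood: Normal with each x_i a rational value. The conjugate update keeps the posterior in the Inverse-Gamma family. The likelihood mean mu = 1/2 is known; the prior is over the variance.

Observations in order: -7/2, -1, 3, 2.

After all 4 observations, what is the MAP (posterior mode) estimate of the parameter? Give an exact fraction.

obs 1: x=-7/2 → posterior Inverse-Gamma(19/2, 19)
obs 2: x=-1 → posterior Inverse-Gamma(10, 161/8)
obs 3: x=3 → posterior Inverse-Gamma(21/2, 93/4)
obs 4: x=2 → posterior Inverse-Gamma(11, 195/8)

65/32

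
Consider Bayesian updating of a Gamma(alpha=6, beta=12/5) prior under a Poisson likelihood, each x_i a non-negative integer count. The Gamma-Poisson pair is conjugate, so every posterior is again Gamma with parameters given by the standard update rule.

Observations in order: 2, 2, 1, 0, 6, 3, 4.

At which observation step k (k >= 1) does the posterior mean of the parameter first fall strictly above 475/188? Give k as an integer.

obs 1: x=2 → posterior Gamma(8, 17/5)
obs 2: x=2 → posterior Gamma(10, 22/5)
obs 3: x=1 → posterior Gamma(11, 27/5)
obs 4: x=0 → posterior Gamma(11, 32/5)
obs 5: x=6 → posterior Gamma(17, 37/5)
obs 6: x=3 → posterior Gamma(20, 42/5)
obs 7: x=4 → posterior Gamma(24, 47/5)

k = 7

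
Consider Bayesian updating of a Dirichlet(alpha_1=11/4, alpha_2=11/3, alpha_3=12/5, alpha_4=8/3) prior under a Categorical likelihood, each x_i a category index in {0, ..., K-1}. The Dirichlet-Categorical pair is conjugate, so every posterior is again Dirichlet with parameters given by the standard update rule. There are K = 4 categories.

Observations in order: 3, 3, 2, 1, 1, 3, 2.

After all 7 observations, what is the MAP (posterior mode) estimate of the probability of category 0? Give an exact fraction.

105/869

obs 1: x=3 → posterior Dirichlet(11/4, 11/3, 12/5, 11/3)
obs 2: x=3 → posterior Dirichlet(11/4, 11/3, 12/5, 14/3)
obs 3: x=2 → posterior Dirichlet(11/4, 11/3, 17/5, 14/3)
obs 4: x=1 → posterior Dirichlet(11/4, 14/3, 17/5, 14/3)
obs 5: x=1 → posterior Dirichlet(11/4, 17/3, 17/5, 14/3)
obs 6: x=3 → posterior Dirichlet(11/4, 17/3, 17/5, 17/3)
obs 7: x=2 → posterior Dirichlet(11/4, 17/3, 22/5, 17/3)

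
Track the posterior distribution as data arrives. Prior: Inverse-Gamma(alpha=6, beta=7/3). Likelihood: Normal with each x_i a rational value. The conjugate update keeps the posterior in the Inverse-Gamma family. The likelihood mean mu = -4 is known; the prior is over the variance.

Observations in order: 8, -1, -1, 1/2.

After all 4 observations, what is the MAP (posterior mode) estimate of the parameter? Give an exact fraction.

2243/216

obs 1: x=8 → posterior Inverse-Gamma(13/2, 223/3)
obs 2: x=-1 → posterior Inverse-Gamma(7, 473/6)
obs 3: x=-1 → posterior Inverse-Gamma(15/2, 250/3)
obs 4: x=1/2 → posterior Inverse-Gamma(8, 2243/24)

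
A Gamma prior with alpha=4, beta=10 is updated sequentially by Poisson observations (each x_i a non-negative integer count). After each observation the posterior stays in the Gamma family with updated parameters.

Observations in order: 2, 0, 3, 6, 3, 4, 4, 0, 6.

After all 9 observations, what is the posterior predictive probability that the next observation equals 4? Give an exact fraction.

obs 1: x=2 → posterior Gamma(6, 11)
obs 2: x=0 → posterior Gamma(6, 12)
obs 3: x=3 → posterior Gamma(9, 13)
obs 4: x=6 → posterior Gamma(15, 14)
obs 5: x=3 → posterior Gamma(18, 15)
obs 6: x=4 → posterior Gamma(22, 16)
obs 7: x=4 → posterior Gamma(26, 17)
obs 8: x=0 → posterior Gamma(26, 18)
obs 9: x=6 → posterior Gamma(32, 19)

108906769820701701674540477885754371863349149/1717986918400000000000000000000000000000000000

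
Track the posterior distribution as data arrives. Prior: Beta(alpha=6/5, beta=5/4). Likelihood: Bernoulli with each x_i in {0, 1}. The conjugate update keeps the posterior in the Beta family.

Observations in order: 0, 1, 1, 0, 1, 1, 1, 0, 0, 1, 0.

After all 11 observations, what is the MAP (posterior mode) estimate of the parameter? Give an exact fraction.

obs 1: x=0 → posterior Beta(6/5, 9/4)
obs 2: x=1 → posterior Beta(11/5, 9/4)
obs 3: x=1 → posterior Beta(16/5, 9/4)
obs 4: x=0 → posterior Beta(16/5, 13/4)
obs 5: x=1 → posterior Beta(21/5, 13/4)
obs 6: x=1 → posterior Beta(26/5, 13/4)
obs 7: x=1 → posterior Beta(31/5, 13/4)
obs 8: x=0 → posterior Beta(31/5, 17/4)
obs 9: x=0 → posterior Beta(31/5, 21/4)
obs 10: x=1 → posterior Beta(36/5, 21/4)
obs 11: x=0 → posterior Beta(36/5, 25/4)

124/229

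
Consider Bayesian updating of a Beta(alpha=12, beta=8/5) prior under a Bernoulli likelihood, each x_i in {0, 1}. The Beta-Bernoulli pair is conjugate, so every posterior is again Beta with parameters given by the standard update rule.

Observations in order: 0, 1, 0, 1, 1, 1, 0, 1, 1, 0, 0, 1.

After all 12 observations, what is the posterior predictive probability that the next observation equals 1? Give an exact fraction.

95/128

obs 1: x=0 → posterior Beta(12, 13/5)
obs 2: x=1 → posterior Beta(13, 13/5)
obs 3: x=0 → posterior Beta(13, 18/5)
obs 4: x=1 → posterior Beta(14, 18/5)
obs 5: x=1 → posterior Beta(15, 18/5)
obs 6: x=1 → posterior Beta(16, 18/5)
obs 7: x=0 → posterior Beta(16, 23/5)
obs 8: x=1 → posterior Beta(17, 23/5)
obs 9: x=1 → posterior Beta(18, 23/5)
obs 10: x=0 → posterior Beta(18, 28/5)
obs 11: x=0 → posterior Beta(18, 33/5)
obs 12: x=1 → posterior Beta(19, 33/5)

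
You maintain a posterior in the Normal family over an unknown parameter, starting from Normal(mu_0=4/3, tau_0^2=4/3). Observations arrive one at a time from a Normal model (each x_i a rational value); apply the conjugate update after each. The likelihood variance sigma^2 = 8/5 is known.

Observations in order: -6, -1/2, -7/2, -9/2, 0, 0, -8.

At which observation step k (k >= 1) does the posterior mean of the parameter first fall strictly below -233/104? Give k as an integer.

k = 4

obs 1: x=-6 → posterior Normal(-2, 8/11)
obs 2: x=-1/2 → posterior Normal(-49/32, 1/2)
obs 3: x=-7/2 → posterior Normal(-2, 8/21)
obs 4: x=-9/2 → posterior Normal(-129/52, 4/13)
obs 5: x=0 → posterior Normal(-129/62, 8/31)
obs 6: x=0 → posterior Normal(-43/24, 2/9)
obs 7: x=-8 → posterior Normal(-209/82, 8/41)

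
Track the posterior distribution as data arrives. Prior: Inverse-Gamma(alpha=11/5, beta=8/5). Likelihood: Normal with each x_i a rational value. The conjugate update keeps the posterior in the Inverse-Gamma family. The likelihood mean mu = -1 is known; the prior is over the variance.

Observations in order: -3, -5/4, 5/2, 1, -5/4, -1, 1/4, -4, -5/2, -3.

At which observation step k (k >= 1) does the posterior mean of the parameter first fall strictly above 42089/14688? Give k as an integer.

k = 3

obs 1: x=-3 → posterior Inverse-Gamma(27/10, 18/5)
obs 2: x=-5/4 → posterior Inverse-Gamma(16/5, 581/160)
obs 3: x=5/2 → posterior Inverse-Gamma(37/10, 1561/160)
obs 4: x=1 → posterior Inverse-Gamma(21/5, 1881/160)
obs 5: x=-5/4 → posterior Inverse-Gamma(47/10, 943/80)
obs 6: x=-1 → posterior Inverse-Gamma(26/5, 943/80)
obs 7: x=1/4 → posterior Inverse-Gamma(57/10, 2011/160)
obs 8: x=-4 → posterior Inverse-Gamma(31/5, 2731/160)
obs 9: x=-5/2 → posterior Inverse-Gamma(67/10, 2911/160)
obs 10: x=-3 → posterior Inverse-Gamma(36/5, 3231/160)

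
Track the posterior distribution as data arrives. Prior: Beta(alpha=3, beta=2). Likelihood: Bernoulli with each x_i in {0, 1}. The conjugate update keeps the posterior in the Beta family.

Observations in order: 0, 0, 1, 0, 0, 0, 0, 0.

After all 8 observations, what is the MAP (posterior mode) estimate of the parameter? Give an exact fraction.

obs 1: x=0 → posterior Beta(3, 3)
obs 2: x=0 → posterior Beta(3, 4)
obs 3: x=1 → posterior Beta(4, 4)
obs 4: x=0 → posterior Beta(4, 5)
obs 5: x=0 → posterior Beta(4, 6)
obs 6: x=0 → posterior Beta(4, 7)
obs 7: x=0 → posterior Beta(4, 8)
obs 8: x=0 → posterior Beta(4, 9)

3/11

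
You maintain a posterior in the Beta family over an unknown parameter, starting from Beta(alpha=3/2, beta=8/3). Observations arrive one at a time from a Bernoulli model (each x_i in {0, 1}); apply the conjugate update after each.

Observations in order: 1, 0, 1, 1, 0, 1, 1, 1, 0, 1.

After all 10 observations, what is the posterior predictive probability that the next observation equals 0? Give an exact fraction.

2/5

obs 1: x=1 → posterior Beta(5/2, 8/3)
obs 2: x=0 → posterior Beta(5/2, 11/3)
obs 3: x=1 → posterior Beta(7/2, 11/3)
obs 4: x=1 → posterior Beta(9/2, 11/3)
obs 5: x=0 → posterior Beta(9/2, 14/3)
obs 6: x=1 → posterior Beta(11/2, 14/3)
obs 7: x=1 → posterior Beta(13/2, 14/3)
obs 8: x=1 → posterior Beta(15/2, 14/3)
obs 9: x=0 → posterior Beta(15/2, 17/3)
obs 10: x=1 → posterior Beta(17/2, 17/3)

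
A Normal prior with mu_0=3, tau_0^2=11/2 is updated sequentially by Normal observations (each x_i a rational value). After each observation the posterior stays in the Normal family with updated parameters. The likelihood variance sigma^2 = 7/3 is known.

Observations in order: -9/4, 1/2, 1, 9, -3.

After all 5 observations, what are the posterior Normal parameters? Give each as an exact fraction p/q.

obs 1: x=-9/4 → posterior Normal(-129/188, 77/47)
obs 2: x=1/2 → posterior Normal(-63/320, 77/80)
obs 3: x=1 → posterior Normal(69/452, 77/113)
obs 4: x=9 → posterior Normal(1257/584, 77/146)
obs 5: x=-3 → posterior Normal(861/716, 77/179)

mu_0=861/716, tau_0^2=77/179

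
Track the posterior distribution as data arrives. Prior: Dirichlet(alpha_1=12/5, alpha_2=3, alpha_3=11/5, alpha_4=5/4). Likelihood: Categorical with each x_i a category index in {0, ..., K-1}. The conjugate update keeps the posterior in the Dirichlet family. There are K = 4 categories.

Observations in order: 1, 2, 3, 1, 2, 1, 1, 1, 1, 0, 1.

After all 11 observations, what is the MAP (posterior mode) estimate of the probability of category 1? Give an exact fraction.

180/317

obs 1: x=1 → posterior Dirichlet(12/5, 4, 11/5, 5/4)
obs 2: x=2 → posterior Dirichlet(12/5, 4, 16/5, 5/4)
obs 3: x=3 → posterior Dirichlet(12/5, 4, 16/5, 9/4)
obs 4: x=1 → posterior Dirichlet(12/5, 5, 16/5, 9/4)
obs 5: x=2 → posterior Dirichlet(12/5, 5, 21/5, 9/4)
obs 6: x=1 → posterior Dirichlet(12/5, 6, 21/5, 9/4)
obs 7: x=1 → posterior Dirichlet(12/5, 7, 21/5, 9/4)
obs 8: x=1 → posterior Dirichlet(12/5, 8, 21/5, 9/4)
obs 9: x=1 → posterior Dirichlet(12/5, 9, 21/5, 9/4)
obs 10: x=0 → posterior Dirichlet(17/5, 9, 21/5, 9/4)
obs 11: x=1 → posterior Dirichlet(17/5, 10, 21/5, 9/4)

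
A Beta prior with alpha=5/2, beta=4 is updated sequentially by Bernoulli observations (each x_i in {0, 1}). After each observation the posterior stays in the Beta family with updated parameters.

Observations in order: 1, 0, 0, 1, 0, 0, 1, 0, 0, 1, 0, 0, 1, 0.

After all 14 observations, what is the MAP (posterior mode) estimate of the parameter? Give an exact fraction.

13/37

obs 1: x=1 → posterior Beta(7/2, 4)
obs 2: x=0 → posterior Beta(7/2, 5)
obs 3: x=0 → posterior Beta(7/2, 6)
obs 4: x=1 → posterior Beta(9/2, 6)
obs 5: x=0 → posterior Beta(9/2, 7)
obs 6: x=0 → posterior Beta(9/2, 8)
obs 7: x=1 → posterior Beta(11/2, 8)
obs 8: x=0 → posterior Beta(11/2, 9)
obs 9: x=0 → posterior Beta(11/2, 10)
obs 10: x=1 → posterior Beta(13/2, 10)
obs 11: x=0 → posterior Beta(13/2, 11)
obs 12: x=0 → posterior Beta(13/2, 12)
obs 13: x=1 → posterior Beta(15/2, 12)
obs 14: x=0 → posterior Beta(15/2, 13)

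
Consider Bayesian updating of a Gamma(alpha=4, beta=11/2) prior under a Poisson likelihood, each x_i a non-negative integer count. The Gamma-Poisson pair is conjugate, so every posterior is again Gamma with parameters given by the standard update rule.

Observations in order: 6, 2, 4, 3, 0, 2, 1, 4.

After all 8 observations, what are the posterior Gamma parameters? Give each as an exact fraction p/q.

obs 1: x=6 → posterior Gamma(10, 13/2)
obs 2: x=2 → posterior Gamma(12, 15/2)
obs 3: x=4 → posterior Gamma(16, 17/2)
obs 4: x=3 → posterior Gamma(19, 19/2)
obs 5: x=0 → posterior Gamma(19, 21/2)
obs 6: x=2 → posterior Gamma(21, 23/2)
obs 7: x=1 → posterior Gamma(22, 25/2)
obs 8: x=4 → posterior Gamma(26, 27/2)

alpha=26, beta=27/2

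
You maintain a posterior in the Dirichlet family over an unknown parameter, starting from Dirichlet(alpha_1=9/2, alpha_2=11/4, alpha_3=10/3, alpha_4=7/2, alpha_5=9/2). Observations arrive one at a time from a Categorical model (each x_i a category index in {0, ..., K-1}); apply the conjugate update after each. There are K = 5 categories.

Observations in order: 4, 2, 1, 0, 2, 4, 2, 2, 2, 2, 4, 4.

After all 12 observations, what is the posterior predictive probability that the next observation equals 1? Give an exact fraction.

45/367

obs 1: x=4 → posterior Dirichlet(9/2, 11/4, 10/3, 7/2, 11/2)
obs 2: x=2 → posterior Dirichlet(9/2, 11/4, 13/3, 7/2, 11/2)
obs 3: x=1 → posterior Dirichlet(9/2, 15/4, 13/3, 7/2, 11/2)
obs 4: x=0 → posterior Dirichlet(11/2, 15/4, 13/3, 7/2, 11/2)
obs 5: x=2 → posterior Dirichlet(11/2, 15/4, 16/3, 7/2, 11/2)
obs 6: x=4 → posterior Dirichlet(11/2, 15/4, 16/3, 7/2, 13/2)
obs 7: x=2 → posterior Dirichlet(11/2, 15/4, 19/3, 7/2, 13/2)
obs 8: x=2 → posterior Dirichlet(11/2, 15/4, 22/3, 7/2, 13/2)
obs 9: x=2 → posterior Dirichlet(11/2, 15/4, 25/3, 7/2, 13/2)
obs 10: x=2 → posterior Dirichlet(11/2, 15/4, 28/3, 7/2, 13/2)
obs 11: x=4 → posterior Dirichlet(11/2, 15/4, 28/3, 7/2, 15/2)
obs 12: x=4 → posterior Dirichlet(11/2, 15/4, 28/3, 7/2, 17/2)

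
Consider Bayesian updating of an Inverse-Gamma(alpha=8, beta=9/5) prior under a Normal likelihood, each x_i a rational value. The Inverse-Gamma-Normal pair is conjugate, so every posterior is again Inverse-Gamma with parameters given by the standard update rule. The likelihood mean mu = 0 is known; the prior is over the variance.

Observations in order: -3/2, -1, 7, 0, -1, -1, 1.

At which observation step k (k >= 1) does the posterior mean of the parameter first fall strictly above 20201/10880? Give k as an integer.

obs 1: x=-3/2 → posterior Inverse-Gamma(17/2, 117/40)
obs 2: x=-1 → posterior Inverse-Gamma(9, 137/40)
obs 3: x=7 → posterior Inverse-Gamma(19/2, 1117/40)
obs 4: x=0 → posterior Inverse-Gamma(10, 1117/40)
obs 5: x=-1 → posterior Inverse-Gamma(21/2, 1137/40)
obs 6: x=-1 → posterior Inverse-Gamma(11, 1157/40)
obs 7: x=1 → posterior Inverse-Gamma(23/2, 1177/40)

k = 3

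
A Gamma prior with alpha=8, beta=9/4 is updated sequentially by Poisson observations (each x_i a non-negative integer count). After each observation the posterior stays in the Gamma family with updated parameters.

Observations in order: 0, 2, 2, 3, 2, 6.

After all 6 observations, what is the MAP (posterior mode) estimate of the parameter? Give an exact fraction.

obs 1: x=0 → posterior Gamma(8, 13/4)
obs 2: x=2 → posterior Gamma(10, 17/4)
obs 3: x=2 → posterior Gamma(12, 21/4)
obs 4: x=3 → posterior Gamma(15, 25/4)
obs 5: x=2 → posterior Gamma(17, 29/4)
obs 6: x=6 → posterior Gamma(23, 33/4)

8/3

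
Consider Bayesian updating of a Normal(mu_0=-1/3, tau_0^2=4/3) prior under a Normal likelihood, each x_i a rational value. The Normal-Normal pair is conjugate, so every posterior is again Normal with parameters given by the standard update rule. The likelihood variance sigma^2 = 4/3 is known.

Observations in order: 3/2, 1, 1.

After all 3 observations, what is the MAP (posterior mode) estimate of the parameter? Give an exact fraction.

19/24

obs 1: x=3/2 → posterior Normal(7/12, 2/3)
obs 2: x=1 → posterior Normal(13/18, 4/9)
obs 3: x=1 → posterior Normal(19/24, 1/3)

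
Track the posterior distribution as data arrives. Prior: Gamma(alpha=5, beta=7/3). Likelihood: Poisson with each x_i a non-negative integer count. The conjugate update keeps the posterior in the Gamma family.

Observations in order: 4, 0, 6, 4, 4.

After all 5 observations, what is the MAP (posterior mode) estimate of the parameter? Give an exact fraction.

3

obs 1: x=4 → posterior Gamma(9, 10/3)
obs 2: x=0 → posterior Gamma(9, 13/3)
obs 3: x=6 → posterior Gamma(15, 16/3)
obs 4: x=4 → posterior Gamma(19, 19/3)
obs 5: x=4 → posterior Gamma(23, 22/3)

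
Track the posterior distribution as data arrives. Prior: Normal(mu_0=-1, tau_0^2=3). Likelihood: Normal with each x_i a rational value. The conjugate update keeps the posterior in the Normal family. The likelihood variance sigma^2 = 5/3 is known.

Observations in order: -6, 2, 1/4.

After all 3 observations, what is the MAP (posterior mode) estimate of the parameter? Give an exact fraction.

-155/128

obs 1: x=-6 → posterior Normal(-59/14, 15/14)
obs 2: x=2 → posterior Normal(-41/23, 15/23)
obs 3: x=1/4 → posterior Normal(-155/128, 15/32)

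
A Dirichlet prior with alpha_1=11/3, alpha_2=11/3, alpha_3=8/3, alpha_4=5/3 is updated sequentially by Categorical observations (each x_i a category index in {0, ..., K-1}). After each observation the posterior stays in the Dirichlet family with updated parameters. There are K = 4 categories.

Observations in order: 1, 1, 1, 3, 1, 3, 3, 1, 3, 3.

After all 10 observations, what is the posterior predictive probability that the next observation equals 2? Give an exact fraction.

obs 1: x=1 → posterior Dirichlet(11/3, 14/3, 8/3, 5/3)
obs 2: x=1 → posterior Dirichlet(11/3, 17/3, 8/3, 5/3)
obs 3: x=1 → posterior Dirichlet(11/3, 20/3, 8/3, 5/3)
obs 4: x=3 → posterior Dirichlet(11/3, 20/3, 8/3, 8/3)
obs 5: x=1 → posterior Dirichlet(11/3, 23/3, 8/3, 8/3)
obs 6: x=3 → posterior Dirichlet(11/3, 23/3, 8/3, 11/3)
obs 7: x=3 → posterior Dirichlet(11/3, 23/3, 8/3, 14/3)
obs 8: x=1 → posterior Dirichlet(11/3, 26/3, 8/3, 14/3)
obs 9: x=3 → posterior Dirichlet(11/3, 26/3, 8/3, 17/3)
obs 10: x=3 → posterior Dirichlet(11/3, 26/3, 8/3, 20/3)

8/65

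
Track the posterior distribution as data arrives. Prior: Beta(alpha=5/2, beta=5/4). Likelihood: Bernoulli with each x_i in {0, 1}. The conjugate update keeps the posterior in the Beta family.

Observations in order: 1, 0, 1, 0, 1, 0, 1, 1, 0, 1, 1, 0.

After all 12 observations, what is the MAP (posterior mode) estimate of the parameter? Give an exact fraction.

obs 1: x=1 → posterior Beta(7/2, 5/4)
obs 2: x=0 → posterior Beta(7/2, 9/4)
obs 3: x=1 → posterior Beta(9/2, 9/4)
obs 4: x=0 → posterior Beta(9/2, 13/4)
obs 5: x=1 → posterior Beta(11/2, 13/4)
obs 6: x=0 → posterior Beta(11/2, 17/4)
obs 7: x=1 → posterior Beta(13/2, 17/4)
obs 8: x=1 → posterior Beta(15/2, 17/4)
obs 9: x=0 → posterior Beta(15/2, 21/4)
obs 10: x=1 → posterior Beta(17/2, 21/4)
obs 11: x=1 → posterior Beta(19/2, 21/4)
obs 12: x=0 → posterior Beta(19/2, 25/4)

34/55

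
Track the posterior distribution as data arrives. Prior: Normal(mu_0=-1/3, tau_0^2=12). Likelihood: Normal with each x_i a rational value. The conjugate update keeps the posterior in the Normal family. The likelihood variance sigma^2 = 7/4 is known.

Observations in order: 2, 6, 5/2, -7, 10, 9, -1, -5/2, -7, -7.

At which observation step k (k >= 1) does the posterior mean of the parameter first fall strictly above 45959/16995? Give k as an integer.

obs 1: x=2 → posterior Normal(281/165, 84/55)
obs 2: x=6 → posterior Normal(1145/309, 84/103)
obs 3: x=5/2 → posterior Normal(1505/453, 84/151)
obs 4: x=-7 → posterior Normal(497/597, 84/199)
obs 5: x=10 → posterior Normal(149/57, 84/247)
obs 6: x=9 → posterior Normal(3233/885, 84/295)
obs 7: x=-1 → posterior Normal(3089/1029, 12/49)
obs 8: x=-5/2 → posterior Normal(2729/1173, 84/391)
obs 9: x=-7 → posterior Normal(1721/1317, 84/439)
obs 10: x=-7 → posterior Normal(713/1461, 84/487)

k = 2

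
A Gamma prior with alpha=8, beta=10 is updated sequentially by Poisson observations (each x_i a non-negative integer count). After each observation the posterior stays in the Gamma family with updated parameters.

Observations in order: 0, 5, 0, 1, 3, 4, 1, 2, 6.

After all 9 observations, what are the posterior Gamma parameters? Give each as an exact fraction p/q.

alpha=30, beta=19

obs 1: x=0 → posterior Gamma(8, 11)
obs 2: x=5 → posterior Gamma(13, 12)
obs 3: x=0 → posterior Gamma(13, 13)
obs 4: x=1 → posterior Gamma(14, 14)
obs 5: x=3 → posterior Gamma(17, 15)
obs 6: x=4 → posterior Gamma(21, 16)
obs 7: x=1 → posterior Gamma(22, 17)
obs 8: x=2 → posterior Gamma(24, 18)
obs 9: x=6 → posterior Gamma(30, 19)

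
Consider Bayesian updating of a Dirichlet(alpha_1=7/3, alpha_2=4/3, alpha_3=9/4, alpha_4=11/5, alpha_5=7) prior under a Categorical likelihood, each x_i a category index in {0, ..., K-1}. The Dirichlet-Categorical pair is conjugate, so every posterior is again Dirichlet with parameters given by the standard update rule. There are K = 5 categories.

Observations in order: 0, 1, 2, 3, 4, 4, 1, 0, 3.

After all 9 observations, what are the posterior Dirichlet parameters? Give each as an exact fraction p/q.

obs 1: x=0 → posterior Dirichlet(10/3, 4/3, 9/4, 11/5, 7)
obs 2: x=1 → posterior Dirichlet(10/3, 7/3, 9/4, 11/5, 7)
obs 3: x=2 → posterior Dirichlet(10/3, 7/3, 13/4, 11/5, 7)
obs 4: x=3 → posterior Dirichlet(10/3, 7/3, 13/4, 16/5, 7)
obs 5: x=4 → posterior Dirichlet(10/3, 7/3, 13/4, 16/5, 8)
obs 6: x=4 → posterior Dirichlet(10/3, 7/3, 13/4, 16/5, 9)
obs 7: x=1 → posterior Dirichlet(10/3, 10/3, 13/4, 16/5, 9)
obs 8: x=0 → posterior Dirichlet(13/3, 10/3, 13/4, 16/5, 9)
obs 9: x=3 → posterior Dirichlet(13/3, 10/3, 13/4, 21/5, 9)

alpha_1=13/3, alpha_2=10/3, alpha_3=13/4, alpha_4=21/5, alpha_5=9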